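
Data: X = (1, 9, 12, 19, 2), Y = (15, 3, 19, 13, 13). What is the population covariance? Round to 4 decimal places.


Cov = (1/n)*sum((xi-xbar)(yi-ybar))
n = 5, xbar = 43/5 = 8.6, ybar = 63/5 = 12.6
sum((xi-xbar)(yi-ybar)) = 1.2
Cov = 1.2 / 5 = 0.24

0.2400


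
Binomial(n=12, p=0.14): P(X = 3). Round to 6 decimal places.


P = C(n,k) * p^k * (1-p)^(n-k)
C(12,3) = 220
p^k = 0.14^3 = 0.002744
(1-p)^(n-k) = 0.86^9 ≈ 0.2573274
P = 220 * 0.002744 * 0.2573274 ≈ 0.155343

0.155343


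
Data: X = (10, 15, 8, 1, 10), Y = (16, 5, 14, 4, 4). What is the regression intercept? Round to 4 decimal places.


a = ybar - b*xbar, where b = sum((xi-xbar)(yi-ybar)) / sum((xi-xbar)^2)
n = 5, xbar = 44/5 = 8.8, ybar = 43/5 = 8.6
Sxy = sum((xi-xbar)(yi-ybar)) = 12.6
Sxx = sum((xi-xbar)^2) = 102.8
b = Sxy / Sxx = 63/514 ≈ 0.122568
a = 8.6 - 0.122568 * 8.8 = 1933/257 ≈ 7.521401

7.5214


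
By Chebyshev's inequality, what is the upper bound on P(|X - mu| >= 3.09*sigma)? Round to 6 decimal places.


P <= 1/k^2
k^2 = 3.09^2 = 9.5481
1/k^2 = 1 / 9.5481 ≈ 0.10473288

0.104733


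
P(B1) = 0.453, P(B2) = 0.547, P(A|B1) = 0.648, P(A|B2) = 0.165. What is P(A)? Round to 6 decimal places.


P(A) = P(A|B1)*P(B1) + P(A|B2)*P(B2)
P(A|B1)*P(B1) = 0.648 * 0.453 = 0.293544
P(A|B2)*P(B2) = 0.165 * 0.547 = 0.090255
P(A) = 0.293544 + 0.090255 = 0.383799

0.383799


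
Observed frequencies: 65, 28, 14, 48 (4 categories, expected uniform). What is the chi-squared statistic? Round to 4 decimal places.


chi2 = sum((O-E)^2/E), E = total/4
total = 155, E = 155/4 = 38.75
(65 - 38.75)^2 / 38.75 = 689.0625 / 38.75 = 2205/124 ≈ 17.782258
(28 - 38.75)^2 / 38.75 = 115.5625 / 38.75 = 1849/620 ≈ 2.982258
(14 - 38.75)^2 / 38.75 = 612.5625 / 38.75 = 9801/620 ≈ 15.808065
(48 - 38.75)^2 / 38.75 = 85.5625 / 38.75 = 1369/620 ≈ 2.208065
chi2 = 6011/155 ≈ 38.780645

38.7806


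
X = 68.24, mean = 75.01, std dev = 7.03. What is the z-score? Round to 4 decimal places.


z = (X - mu) / sigma
X - mu = 68.24 - 75.01 = -6.77
z = -6.77 / 7.03 = -677/703 ≈ -0.963016

-0.9630


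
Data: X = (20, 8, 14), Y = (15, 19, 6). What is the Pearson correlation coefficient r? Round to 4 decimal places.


r = sum((xi-xbar)(yi-ybar)) / sqrt(sum((xi-xbar)^2) * sum((yi-ybar)^2))
n = 3, xbar = 42/3 = 14, ybar = 40/3 ≈ 13.333333
Sxy = sum((xi-xbar)(yi-ybar)) = -24
Sxx = sum((xi-xbar)^2) = 72
Syy = sum((yi-ybar)^2) = 266/3 ≈ 88.666667
sqrt(Sxx*Syy) ≈ 79.899937
r = Sxy / sqrt(Sxx*Syy) = -24 / 79.899937 ≈ -0.300376

-0.3004


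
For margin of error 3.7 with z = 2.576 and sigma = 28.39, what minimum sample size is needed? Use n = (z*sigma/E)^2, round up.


z*sigma/E = 2.576 * 28.39 / 3.7 ≈ 19.765578
(z*sigma/E)^2 ≈ 390.678089
round up: n = 391

391


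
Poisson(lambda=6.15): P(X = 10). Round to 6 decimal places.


P = e^(-lam) * lam^k / k!
e^(-6.15) ≈ 0.002133482
lam^k = 6.15^10 ≈ 77401817.344257
k! = 10! = 3628800
P = 0.002133482 * 77401817.344257 / 3628800 ≈ 0.045507

0.045507


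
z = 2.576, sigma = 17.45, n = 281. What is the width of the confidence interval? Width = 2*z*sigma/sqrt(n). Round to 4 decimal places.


width = 2*z*sigma/sqrt(n)
2*z*sigma = 2 * 2.576 * 17.45 = 89.9024
sqrt(281) ≈ 16.763055
width = 89.9024 / 16.763055 ≈ 5.363128

5.3631


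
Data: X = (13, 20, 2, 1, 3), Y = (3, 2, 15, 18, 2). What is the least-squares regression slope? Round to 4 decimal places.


b = sum((xi-xbar)(yi-ybar)) / sum((xi-xbar)^2)
n = 5, xbar = 39/5 = 7.8, ybar = 40/5 = 8
Sxy = sum((xi-xbar)(yi-ybar)) = -179
Sxx = sum((xi-xbar)^2) = 278.8
b = Sxy / Sxx = -895/1394 ≈ -0.642037

-0.6420


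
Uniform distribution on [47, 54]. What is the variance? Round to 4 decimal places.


Var = (b-a)^2 / 12
(b-a)^2 = (54 - 47)^2 = 49
Var = 49/12 ≈ 4.083333

4.0833


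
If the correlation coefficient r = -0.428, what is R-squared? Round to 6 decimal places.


R^2 = r^2 = (-0.428)^2 = 0.183184

0.183184


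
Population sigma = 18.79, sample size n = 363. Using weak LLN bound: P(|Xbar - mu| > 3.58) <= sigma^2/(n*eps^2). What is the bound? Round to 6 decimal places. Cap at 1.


bound = min(1, sigma^2/(n*eps^2))
sigma^2 = 18.79^2 = 353.0641
n*eps^2 = 363 * 3.58^2 = 363 * 12.8164 = 4652.3532
sigma^2/(n*eps^2) = 353.0641 / 4652.3532 ≈ 0.07588936

0.075889


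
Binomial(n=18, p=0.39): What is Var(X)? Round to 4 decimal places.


Var = n*p*(1-p) = 18 * 0.39 * 0.61 = 4.2822

4.2822


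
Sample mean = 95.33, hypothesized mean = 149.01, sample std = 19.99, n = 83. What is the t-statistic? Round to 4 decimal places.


t = (xbar - mu0) / (s/sqrt(n))
xbar - mu0 = 95.33 - 149.01 = -53.68
sqrt(83) ≈ 9.11043358
s/sqrt(n) = 19.99 / 9.11043358 ≈ 2.19418756
t = -53.68 / 2.19418756 ≈ -24.464636

-24.4646


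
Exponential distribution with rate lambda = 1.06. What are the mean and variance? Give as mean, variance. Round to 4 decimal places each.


mean = 1/lam, var = 1/lam^2
mean = 1 / 1.06 = 50/53 ≈ 0.943396
lam^2 = 1.06^2 = 1.1236
var = 1 / 1.1236 = 2500/2809 ≈ 0.889996

0.9434, 0.8900


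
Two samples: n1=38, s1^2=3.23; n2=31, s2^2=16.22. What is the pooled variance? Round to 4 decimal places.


sp^2 = ((n1-1)*s1^2 + (n2-1)*s2^2)/(n1+n2-2)
(n1-1)*s1^2 = 37 * 3.23 = 119.51
(n2-1)*s2^2 = 30 * 16.22 = 486.6
numerator = 119.51 + 486.6 = 606.11
n1+n2-2 = 67
sp^2 = 606.11 / 67 = 60611/6700 ≈ 9.046418

9.0464


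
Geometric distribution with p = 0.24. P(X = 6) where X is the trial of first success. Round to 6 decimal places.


P = (1-p)^(k-1) * p
(1-p)^(k-1) = 0.76^5 ≈ 0.2535525
P = 0.2535525 * 0.24 ≈ 0.06085261

0.060853


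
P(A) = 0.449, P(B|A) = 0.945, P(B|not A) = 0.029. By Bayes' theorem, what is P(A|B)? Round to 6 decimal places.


P(A|B) = P(B|A)*P(A) / P(B), P(B) = P(B|A)*P(A) + P(B|not A)*P(not A)
P(B|A)*P(A) = 0.945 * 0.449 = 0.424305
P(B|not A)*P(not A) = 0.029 * 0.551 = 0.015979
P(B) = 0.424305 + 0.015979 = 0.440284
P(A|B) = 0.424305 / 0.440284 ≈ 0.96370752

0.963708


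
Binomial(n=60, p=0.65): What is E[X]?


E[X] = n*p = 60 * 0.65 = 39

39


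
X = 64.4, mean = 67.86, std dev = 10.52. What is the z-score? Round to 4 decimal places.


z = (X - mu) / sigma
X - mu = 64.4 - 67.86 = -3.46
z = -3.46 / 10.52 = -173/526 ≈ -0.328897

-0.3289


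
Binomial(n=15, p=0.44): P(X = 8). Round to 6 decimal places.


P = C(n,k) * p^k * (1-p)^(n-k)
C(15,8) = 6435
p^k = 0.44^8 ≈ 0.001404822
(1-p)^(n-k) = 0.56^7 ≈ 0.01727095
P = 6435 * 0.001404822 * 0.01727095 ≈ 0.156130

0.156130


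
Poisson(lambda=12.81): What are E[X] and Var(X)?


E[X] = Var(X) = lambda = 12.81

12.81, 12.81


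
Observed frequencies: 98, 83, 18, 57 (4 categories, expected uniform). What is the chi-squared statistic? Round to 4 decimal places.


chi2 = sum((O-E)^2/E), E = total/4
total = 256, E = 256/4 = 64
(98 - 64)^2 / 64 = 1156 / 64 = 18.0625
(83 - 64)^2 / 64 = 361 / 64 = 5.640625
(18 - 64)^2 / 64 = 2116 / 64 = 33.0625
(57 - 64)^2 / 64 = 49 / 64 = 0.765625
chi2 = 57.53125

57.5313


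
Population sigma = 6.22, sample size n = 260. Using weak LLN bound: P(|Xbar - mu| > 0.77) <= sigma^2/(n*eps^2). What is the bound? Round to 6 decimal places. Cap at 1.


bound = min(1, sigma^2/(n*eps^2))
sigma^2 = 6.22^2 = 38.6884
n*eps^2 = 260 * 0.77^2 = 260 * 0.5929 = 154.154
sigma^2/(n*eps^2) = 38.6884 / 154.154 ≈ 0.25097240

0.250972


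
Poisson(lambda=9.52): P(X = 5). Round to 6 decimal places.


P = e^(-lam) * lam^k / k!
e^(-9.52) ≈ 0.00007336966
lam^k = 9.52^5 ≈ 78196.036728
k! = 5! = 120
P = 0.00007336966 * 78196.036728 / 120 ≈ 0.047810

0.047810


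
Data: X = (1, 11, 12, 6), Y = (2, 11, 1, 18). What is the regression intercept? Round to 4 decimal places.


a = ybar - b*xbar, where b = sum((xi-xbar)(yi-ybar)) / sum((xi-xbar)^2)
n = 4, xbar = 30/4 = 7.5, ybar = 32/4 = 8
Sxy = sum((xi-xbar)(yi-ybar)) = 3
Sxx = sum((xi-xbar)^2) = 77
b = Sxy / Sxx = 3/77 ≈ 0.038961
a = 8 - 0.038961 * 7.5 = 1187/154 ≈ 7.707792

7.7078


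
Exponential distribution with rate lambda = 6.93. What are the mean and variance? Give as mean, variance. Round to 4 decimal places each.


mean = 1/lam, var = 1/lam^2
mean = 1 / 6.93 = 100/693 ≈ 0.144300
lam^2 = 6.93^2 = 48.0249
var = 1 / 48.0249 ≈ 0.020823

0.1443, 0.0208


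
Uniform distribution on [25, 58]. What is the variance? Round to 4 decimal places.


Var = (b-a)^2 / 12
(b-a)^2 = (58 - 25)^2 = 1089
Var = 1089/12 = 90.75

90.7500


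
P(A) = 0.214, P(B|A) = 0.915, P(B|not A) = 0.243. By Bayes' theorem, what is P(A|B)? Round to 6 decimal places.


P(A|B) = P(B|A)*P(A) / P(B), P(B) = P(B|A)*P(A) + P(B|not A)*P(not A)
P(B|A)*P(A) = 0.915 * 0.214 = 0.19581
P(B|not A)*P(not A) = 0.243 * 0.786 = 0.190998
P(B) = 0.19581 + 0.190998 = 0.386808
P(A|B) = 0.19581 / 0.386808 ≈ 0.50622014

0.506220


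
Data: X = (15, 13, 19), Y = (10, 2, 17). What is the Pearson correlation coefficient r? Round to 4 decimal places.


r = sum((xi-xbar)(yi-ybar)) / sqrt(sum((xi-xbar)^2) * sum((yi-ybar)^2))
n = 3, xbar = 47/3 ≈ 15.666667, ybar = 29/3 ≈ 9.666667
Sxy = sum((xi-xbar)(yi-ybar)) = 134/3 ≈ 44.666667
Sxx = sum((xi-xbar)^2) = 56/3 ≈ 18.666667
Syy = sum((yi-ybar)^2) = 338/3 ≈ 112.666667
sqrt(Sxx*Syy) ≈ 45.859689
r = Sxy / sqrt(Sxx*Syy) = 44.666667 / 45.859689 ≈ 0.973985

0.9740


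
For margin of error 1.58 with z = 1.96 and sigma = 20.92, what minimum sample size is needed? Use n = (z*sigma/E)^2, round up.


z*sigma/E = 1.96 * 20.92 / 1.58 = 51254/1975 ≈ 25.951392
(z*sigma/E)^2 ≈ 673.474768
round up: n = 674

674


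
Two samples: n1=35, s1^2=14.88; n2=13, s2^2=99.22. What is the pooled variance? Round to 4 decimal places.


sp^2 = ((n1-1)*s1^2 + (n2-1)*s2^2)/(n1+n2-2)
(n1-1)*s1^2 = 34 * 14.88 = 505.92
(n2-1)*s2^2 = 12 * 99.22 = 1190.64
numerator = 505.92 + 1190.64 = 1696.56
n1+n2-2 = 46
sp^2 = 1696.56 / 46 = 21207/575 ≈ 36.881739

36.8817


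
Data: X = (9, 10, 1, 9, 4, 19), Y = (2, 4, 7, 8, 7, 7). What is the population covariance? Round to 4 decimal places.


Cov = (1/n)*sum((xi-xbar)(yi-ybar))
n = 6, xbar = 52/6 = 26/3 ≈ 8.666667, ybar = 35/6 ≈ 5.833333
sum((xi-xbar)(yi-ybar)) = -16/3 ≈ -5.333333
Cov = -5.333333 / 6 = -8/9 ≈ -0.888889

-0.8889


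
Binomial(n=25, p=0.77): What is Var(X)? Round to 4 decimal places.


Var = n*p*(1-p) = 25 * 0.77 * 0.23 = 4.4275

4.4275


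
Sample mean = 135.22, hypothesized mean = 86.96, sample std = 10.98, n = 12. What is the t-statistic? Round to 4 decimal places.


t = (xbar - mu0) / (s/sqrt(n))
xbar - mu0 = 135.22 - 86.96 = 48.26
sqrt(12) ≈ 3.46410162
s/sqrt(n) = 10.98 / 3.46410162 ≈ 3.16965298
t = 48.26 / 3.16965298 ≈ 15.225642

15.2256


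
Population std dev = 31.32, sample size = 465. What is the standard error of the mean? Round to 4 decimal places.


SE = sigma / sqrt(n)
sqrt(465) ≈ 21.563859
SE = 31.32 / 21.563859 ≈ 1.452430

1.4524


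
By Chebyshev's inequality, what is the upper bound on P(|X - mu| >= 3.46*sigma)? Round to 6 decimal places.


P <= 1/k^2
k^2 = 3.46^2 = 11.9716
1/k^2 = 1 / 11.9716 ≈ 0.08353102

0.083531


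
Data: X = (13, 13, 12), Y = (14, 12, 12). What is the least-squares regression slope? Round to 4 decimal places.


b = sum((xi-xbar)(yi-ybar)) / sum((xi-xbar)^2)
n = 3, xbar = 38/3 ≈ 12.666667, ybar = 38/3 ≈ 12.666667
Sxy = sum((xi-xbar)(yi-ybar)) = 2/3 ≈ 0.666667
Sxx = sum((xi-xbar)^2) = 2/3 ≈ 0.666667
b = Sxy / Sxx = 1

1.0000


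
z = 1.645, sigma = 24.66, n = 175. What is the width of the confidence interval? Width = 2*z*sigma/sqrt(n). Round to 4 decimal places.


width = 2*z*sigma/sqrt(n)
2*z*sigma = 2 * 1.645 * 24.66 = 81.1314
sqrt(175) ≈ 13.228757
width = 81.1314 / 13.228757 ≈ 6.132957

6.1330


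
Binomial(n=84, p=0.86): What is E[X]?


E[X] = n*p = 84 * 0.86 = 72.24

72.24


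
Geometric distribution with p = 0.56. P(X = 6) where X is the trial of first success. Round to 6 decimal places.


P = (1-p)^(k-1) * p
(1-p)^(k-1) = 0.44^5 ≈ 0.01649162
P = 0.01649162 * 0.56 ≈ 0.009235309

0.009235


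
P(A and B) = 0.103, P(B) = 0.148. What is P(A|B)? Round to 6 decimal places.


P(A|B) = P(A and B) / P(B) = 0.103 / 0.148 = 103/148 ≈ 0.69594595

0.695946


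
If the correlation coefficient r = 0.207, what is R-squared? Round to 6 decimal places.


R^2 = r^2 = (0.207)^2 = 0.042849

0.042849


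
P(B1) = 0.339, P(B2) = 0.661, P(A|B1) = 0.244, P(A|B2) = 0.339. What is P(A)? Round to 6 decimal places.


P(A) = P(A|B1)*P(B1) + P(A|B2)*P(B2)
P(A|B1)*P(B1) = 0.244 * 0.339 = 0.082716
P(A|B2)*P(B2) = 0.339 * 0.661 = 0.224079
P(A) = 0.082716 + 0.224079 = 0.306795

0.306795


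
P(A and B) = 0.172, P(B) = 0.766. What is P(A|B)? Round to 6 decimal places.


P(A|B) = P(A and B) / P(B) = 0.172 / 0.766 = 86/383 ≈ 0.22454308

0.224543


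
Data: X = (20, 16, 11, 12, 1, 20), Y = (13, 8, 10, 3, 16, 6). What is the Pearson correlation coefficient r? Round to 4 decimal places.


r = sum((xi-xbar)(yi-ybar)) / sqrt(sum((xi-xbar)^2) * sum((yi-ybar)^2))
n = 6, xbar = 80/6 = 40/3 ≈ 13.333333, ybar = 56/6 = 28/3 ≈ 9.333333
Sxy = sum((xi-xbar)(yi-ybar)) = -230/3 ≈ -76.666667
Sxx = sum((xi-xbar)^2) = 766/3 ≈ 255.333333
Syy = sum((yi-ybar)^2) = 334/3 ≈ 111.333333
sqrt(Sxx*Syy) ≈ 168.603414
r = Sxy / sqrt(Sxx*Syy) = -76.666667 / 168.603414 ≈ -0.454716

-0.4547


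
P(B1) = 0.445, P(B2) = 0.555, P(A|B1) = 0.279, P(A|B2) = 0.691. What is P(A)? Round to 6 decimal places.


P(A) = P(A|B1)*P(B1) + P(A|B2)*P(B2)
P(A|B1)*P(B1) = 0.279 * 0.445 = 0.124155
P(A|B2)*P(B2) = 0.691 * 0.555 = 0.383505
P(A) = 0.124155 + 0.383505 = 0.50766

0.507660


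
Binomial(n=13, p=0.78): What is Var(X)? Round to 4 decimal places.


Var = n*p*(1-p) = 13 * 0.78 * 0.22 = 2.2308

2.2308


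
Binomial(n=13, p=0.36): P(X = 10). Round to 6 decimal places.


P = C(n,k) * p^k * (1-p)^(n-k)
C(13,10) = 286
p^k = 0.36^10 ≈ 0.00003656158
(1-p)^(n-k) = 0.64^3 = 0.262144
P = 286 * 0.00003656158 * 0.262144 ≈ 0.002741

0.002741


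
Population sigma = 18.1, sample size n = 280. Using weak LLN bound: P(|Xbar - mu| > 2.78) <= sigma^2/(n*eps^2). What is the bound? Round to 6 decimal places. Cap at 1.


bound = min(1, sigma^2/(n*eps^2))
sigma^2 = 18.1^2 = 327.61
n*eps^2 = 280 * 2.78^2 = 280 * 7.7284 = 2163.952
sigma^2/(n*eps^2) = 327.61 / 2163.952 ≈ 0.15139430

0.151394


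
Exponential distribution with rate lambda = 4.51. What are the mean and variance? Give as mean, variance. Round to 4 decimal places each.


mean = 1/lam, var = 1/lam^2
mean = 1 / 4.51 = 100/451 ≈ 0.221729
lam^2 = 4.51^2 = 20.3401
var = 1 / 20.3401 ≈ 0.049164

0.2217, 0.0492


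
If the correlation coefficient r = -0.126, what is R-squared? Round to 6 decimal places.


R^2 = r^2 = (-0.126)^2 = 0.015876

0.015876


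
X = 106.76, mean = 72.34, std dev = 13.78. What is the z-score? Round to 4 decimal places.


z = (X - mu) / sigma
X - mu = 106.76 - 72.34 = 34.42
z = 34.42 / 13.78 = 1721/689 ≈ 2.497823

2.4978


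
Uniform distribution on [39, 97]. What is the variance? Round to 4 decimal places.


Var = (b-a)^2 / 12
(b-a)^2 = (97 - 39)^2 = 3364
Var = 3364/12 ≈ 280.333333

280.3333


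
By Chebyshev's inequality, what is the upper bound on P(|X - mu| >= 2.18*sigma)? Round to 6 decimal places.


P <= 1/k^2
k^2 = 2.18^2 = 4.7524
1/k^2 = 1 / 4.7524 ≈ 0.21042000

0.210420


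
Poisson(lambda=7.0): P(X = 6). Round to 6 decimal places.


P = e^(-lam) * lam^k / k!
e^(-7.0) ≈ 0.0009118820
lam^k = 7.0^6 = 117649
k! = 6! = 720
P = 0.0009118820 * 117649 / 720 ≈ 0.149003

0.149003


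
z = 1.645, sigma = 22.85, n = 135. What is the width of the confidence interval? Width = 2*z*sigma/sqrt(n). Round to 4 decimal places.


width = 2*z*sigma/sqrt(n)
2*z*sigma = 2 * 1.645 * 22.85 = 75.1765
sqrt(135) ≈ 11.618950
width = 75.1765 / 11.618950 ≈ 6.470163

6.4702


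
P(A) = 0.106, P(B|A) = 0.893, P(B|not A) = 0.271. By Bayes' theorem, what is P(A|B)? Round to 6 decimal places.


P(A|B) = P(B|A)*P(A) / P(B), P(B) = P(B|A)*P(A) + P(B|not A)*P(not A)
P(B|A)*P(A) = 0.893 * 0.106 = 0.094658
P(B|not A)*P(not A) = 0.271 * 0.894 = 0.242274
P(B) = 0.094658 + 0.242274 = 0.336932
P(A|B) = 0.094658 / 0.336932 ≈ 0.28094096

0.280941


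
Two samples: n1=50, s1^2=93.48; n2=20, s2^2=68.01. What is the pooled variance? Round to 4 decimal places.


sp^2 = ((n1-1)*s1^2 + (n2-1)*s2^2)/(n1+n2-2)
(n1-1)*s1^2 = 49 * 93.48 = 4580.52
(n2-1)*s2^2 = 19 * 68.01 = 1292.19
numerator = 4580.52 + 1292.19 = 5872.71
n1+n2-2 = 68
sp^2 = 5872.71 / 68 = 587271/6800 ≈ 86.363382

86.3634


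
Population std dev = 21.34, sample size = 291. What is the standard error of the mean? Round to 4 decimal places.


SE = sigma / sqrt(n)
sqrt(291) ≈ 17.058722
SE = 21.34 / 17.058722 ≈ 1.250973

1.2510


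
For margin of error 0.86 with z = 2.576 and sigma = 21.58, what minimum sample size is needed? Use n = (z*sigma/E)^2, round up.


z*sigma/E = 2.576 * 21.58 / 0.86 = 347438/5375 ≈ 64.639628
(z*sigma/E)^2 ≈ 4178.281496
round up: n = 4179

4179


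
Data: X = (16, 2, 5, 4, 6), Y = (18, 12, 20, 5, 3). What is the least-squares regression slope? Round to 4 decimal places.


b = sum((xi-xbar)(yi-ybar)) / sum((xi-xbar)^2)
n = 5, xbar = 33/5 = 6.6, ybar = 58/5 = 11.6
Sxy = sum((xi-xbar)(yi-ybar)) = 67.2
Sxx = sum((xi-xbar)^2) = 119.2
b = Sxy / Sxx = 84/149 ≈ 0.563758

0.5638


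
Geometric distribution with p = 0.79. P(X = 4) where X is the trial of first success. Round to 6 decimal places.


P = (1-p)^(k-1) * p
(1-p)^(k-1) = 0.21^3 = 0.009261
P = 0.009261 * 0.79 = 0.00731619

0.007316


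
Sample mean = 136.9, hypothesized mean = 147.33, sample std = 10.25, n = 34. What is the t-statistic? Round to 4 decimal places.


t = (xbar - mu0) / (s/sqrt(n))
xbar - mu0 = 136.9 - 147.33 = -10.43
sqrt(34) ≈ 5.83095189
s/sqrt(n) = 10.25 / 5.83095189 ≈ 1.75786050
t = -10.43 / 1.75786050 ≈ -5.933349

-5.9333


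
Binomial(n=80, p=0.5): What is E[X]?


E[X] = n*p = 80 * 0.5 = 40

40


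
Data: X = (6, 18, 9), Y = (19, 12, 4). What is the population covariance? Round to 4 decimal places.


Cov = (1/n)*sum((xi-xbar)(yi-ybar))
n = 3, xbar = 33/3 = 11, ybar = 35/3 ≈ 11.666667
sum((xi-xbar)(yi-ybar)) = -19
Cov = -19 / 3 = -19/3 ≈ -6.333333

-6.3333


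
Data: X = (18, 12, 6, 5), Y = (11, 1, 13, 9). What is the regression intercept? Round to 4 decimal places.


a = ybar - b*xbar, where b = sum((xi-xbar)(yi-ybar)) / sum((xi-xbar)^2)
n = 4, xbar = 41/4 = 10.25, ybar = 34/4 = 8.5
Sxy = sum((xi-xbar)(yi-ybar)) = -15.5
Sxx = sum((xi-xbar)^2) = 108.75
b = Sxy / Sxx = -62/435 ≈ -0.142529
a = 8.5 - (-0.142529) * 10.25 = 4333/435 ≈ 9.960920

9.9609


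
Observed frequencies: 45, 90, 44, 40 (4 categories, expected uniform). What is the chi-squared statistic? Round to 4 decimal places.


chi2 = sum((O-E)^2/E), E = total/4
total = 219, E = 219/4 = 54.75
(45 - 54.75)^2 / 54.75 = 95.0625 / 54.75 = 507/292 ≈ 1.736301
(90 - 54.75)^2 / 54.75 = 1242.5625 / 54.75 = 6627/292 ≈ 22.695205
(44 - 54.75)^2 / 54.75 = 115.5625 / 54.75 = 1849/876 ≈ 2.110731
(40 - 54.75)^2 / 54.75 = 217.5625 / 54.75 = 3481/876 ≈ 3.973744
chi2 = 6683/219 ≈ 30.515982

30.5160


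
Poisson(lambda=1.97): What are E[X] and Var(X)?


E[X] = Var(X) = lambda = 1.97

1.97, 1.97


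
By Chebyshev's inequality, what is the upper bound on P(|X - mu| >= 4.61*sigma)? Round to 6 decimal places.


P <= 1/k^2
k^2 = 4.61^2 = 21.2521
1/k^2 = 1 / 21.2521 ≈ 0.04705417

0.047054


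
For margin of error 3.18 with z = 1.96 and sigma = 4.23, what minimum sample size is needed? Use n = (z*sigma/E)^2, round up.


z*sigma/E = 1.96 * 4.23 / 3.18 = 6909/2650 ≈ 2.607170
(z*sigma/E)^2 ≈ 6.797334
round up: n = 7

7


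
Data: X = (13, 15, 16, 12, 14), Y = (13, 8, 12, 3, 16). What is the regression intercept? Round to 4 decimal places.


a = ybar - b*xbar, where b = sum((xi-xbar)(yi-ybar)) / sum((xi-xbar)^2)
n = 5, xbar = 70/5 = 14, ybar = 52/5 = 10.4
Sxy = sum((xi-xbar)(yi-ybar)) = 13
Sxx = sum((xi-xbar)^2) = 10
b = Sxy / Sxx = 1.3
a = 10.4 - 1.3 * 14 = -7.8

-7.8000


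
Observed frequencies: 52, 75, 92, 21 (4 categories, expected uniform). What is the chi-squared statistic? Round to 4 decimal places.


chi2 = sum((O-E)^2/E), E = total/4
total = 240, E = 240/4 = 60
(52 - 60)^2 / 60 = 64 / 60 = 16/15 ≈ 1.066667
(75 - 60)^2 / 60 = 225 / 60 = 3.75
(92 - 60)^2 / 60 = 1024 / 60 = 256/15 ≈ 17.066667
(21 - 60)^2 / 60 = 1521 / 60 = 25.35
chi2 = 1417/30 ≈ 47.233333

47.2333


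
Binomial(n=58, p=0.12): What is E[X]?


E[X] = n*p = 58 * 0.12 = 6.96

6.96


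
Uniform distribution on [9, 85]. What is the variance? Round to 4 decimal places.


Var = (b-a)^2 / 12
(b-a)^2 = (85 - 9)^2 = 5776
Var = 5776/12 ≈ 481.333333

481.3333


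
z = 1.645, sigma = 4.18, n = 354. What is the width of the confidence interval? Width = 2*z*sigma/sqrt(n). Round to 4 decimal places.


width = 2*z*sigma/sqrt(n)
2*z*sigma = 2 * 1.645 * 4.18 = 13.7522
sqrt(354) ≈ 18.814888
width = 13.7522 / 18.814888 ≈ 0.730921

0.7309


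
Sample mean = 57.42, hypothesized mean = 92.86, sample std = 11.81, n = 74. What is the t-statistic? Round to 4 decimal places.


t = (xbar - mu0) / (s/sqrt(n))
xbar - mu0 = 57.42 - 92.86 = -35.44
sqrt(74) ≈ 8.60232527
s/sqrt(n) = 11.81 / 8.60232527 ≈ 1.37288461
t = -35.44 / 1.37288461 ≈ -25.814260

-25.8143


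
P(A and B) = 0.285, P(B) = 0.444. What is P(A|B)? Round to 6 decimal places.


P(A|B) = P(A and B) / P(B) = 0.285 / 0.444 = 95/148 ≈ 0.64189189

0.641892


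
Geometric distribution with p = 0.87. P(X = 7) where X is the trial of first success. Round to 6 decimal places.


P = (1-p)^(k-1) * p
(1-p)^(k-1) = 0.13^6 = 0.000004826809
P = 0.000004826809 * 0.87 ≈ 0.000004199324

0.000004


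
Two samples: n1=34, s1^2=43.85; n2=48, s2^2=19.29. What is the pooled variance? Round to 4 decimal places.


sp^2 = ((n1-1)*s1^2 + (n2-1)*s2^2)/(n1+n2-2)
(n1-1)*s1^2 = 33 * 43.85 = 1447.05
(n2-1)*s2^2 = 47 * 19.29 = 906.63
numerator = 1447.05 + 906.63 = 2353.68
n1+n2-2 = 80
sp^2 = 2353.68 / 80 = 29.421

29.4210


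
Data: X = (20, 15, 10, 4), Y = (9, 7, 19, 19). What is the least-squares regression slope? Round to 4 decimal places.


b = sum((xi-xbar)(yi-ybar)) / sum((xi-xbar)^2)
n = 4, xbar = 49/4 = 12.25, ybar = 54/4 = 13.5
Sxy = sum((xi-xbar)(yi-ybar)) = -110.5
Sxx = sum((xi-xbar)^2) = 140.75
b = Sxy / Sxx = -442/563 ≈ -0.785080

-0.7851


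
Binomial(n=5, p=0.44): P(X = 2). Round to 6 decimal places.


P = C(n,k) * p^k * (1-p)^(n-k)
C(5,2) = 10
p^k = 0.44^2 = 0.1936
(1-p)^(n-k) = 0.56^3 = 0.175616
P = 10 * 0.1936 * 0.175616 ≈ 0.339993

0.339993


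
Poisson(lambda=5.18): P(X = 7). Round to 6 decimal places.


P = e^(-lam) * lam^k / k!
e^(-5.18) ≈ 0.005628006
lam^k = 5.18^7 ≈ 100071.018099
k! = 7! = 5040
P = 0.005628006 * 100071.018099 / 5040 ≈ 0.111746

0.111746


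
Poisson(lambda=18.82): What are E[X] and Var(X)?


E[X] = Var(X) = lambda = 18.82

18.82, 18.82


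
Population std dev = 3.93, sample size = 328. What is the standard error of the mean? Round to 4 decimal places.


SE = sigma / sqrt(n)
sqrt(328) ≈ 18.110770
SE = 3.93 / 18.110770 ≈ 0.216998

0.2170


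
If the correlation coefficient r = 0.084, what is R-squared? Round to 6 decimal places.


R^2 = r^2 = (0.084)^2 = 0.007056

0.007056


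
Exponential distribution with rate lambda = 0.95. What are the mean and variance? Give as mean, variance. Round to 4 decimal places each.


mean = 1/lam, var = 1/lam^2
mean = 1 / 0.95 = 20/19 ≈ 1.052632
lam^2 = 0.95^2 = 0.9025
var = 1 / 0.9025 = 400/361 ≈ 1.108033

1.0526, 1.1080


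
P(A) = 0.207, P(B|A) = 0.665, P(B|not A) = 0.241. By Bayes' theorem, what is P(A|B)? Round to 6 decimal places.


P(A|B) = P(B|A)*P(A) / P(B), P(B) = P(B|A)*P(A) + P(B|not A)*P(not A)
P(B|A)*P(A) = 0.665 * 0.207 = 0.137655
P(B|not A)*P(not A) = 0.241 * 0.793 = 0.191113
P(B) = 0.137655 + 0.191113 = 0.328768
P(A|B) = 0.137655 / 0.328768 ≈ 0.41869951

0.418700


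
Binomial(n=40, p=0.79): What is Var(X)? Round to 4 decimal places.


Var = n*p*(1-p) = 40 * 0.79 * 0.21 = 6.636

6.6360


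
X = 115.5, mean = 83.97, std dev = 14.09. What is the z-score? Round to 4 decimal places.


z = (X - mu) / sigma
X - mu = 115.5 - 83.97 = 31.53
z = 31.53 / 14.09 = 3153/1409 ≈ 2.237757

2.2378


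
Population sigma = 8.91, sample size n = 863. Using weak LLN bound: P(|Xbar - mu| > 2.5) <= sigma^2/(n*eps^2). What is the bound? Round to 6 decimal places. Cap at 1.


bound = min(1, sigma^2/(n*eps^2))
sigma^2 = 8.91^2 = 79.3881
n*eps^2 = 863 * 2.5^2 = 863 * 6.25 = 5393.75
sigma^2/(n*eps^2) = 79.3881 / 5393.75 ≈ 0.01471854

0.014719


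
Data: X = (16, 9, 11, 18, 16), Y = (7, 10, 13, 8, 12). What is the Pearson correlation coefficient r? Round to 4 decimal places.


r = sum((xi-xbar)(yi-ybar)) / sqrt(sum((xi-xbar)^2) * sum((yi-ybar)^2))
n = 5, xbar = 70/5 = 14, ybar = 50/5 = 10
Sxy = sum((xi-xbar)(yi-ybar)) = -19
Sxx = sum((xi-xbar)^2) = 58
Syy = sum((yi-ybar)^2) = 26
sqrt(Sxx*Syy) ≈ 38.832976
r = Sxy / sqrt(Sxx*Syy) = -19 / 38.832976 ≈ -0.489275

-0.4893


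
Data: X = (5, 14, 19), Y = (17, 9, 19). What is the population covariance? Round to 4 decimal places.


Cov = (1/n)*sum((xi-xbar)(yi-ybar))
n = 3, xbar = 38/3 ≈ 12.666667, ybar = 45/3 = 15
sum((xi-xbar)(yi-ybar)) = 2
Cov = 2 / 3 = 2/3 ≈ 0.666667

0.6667


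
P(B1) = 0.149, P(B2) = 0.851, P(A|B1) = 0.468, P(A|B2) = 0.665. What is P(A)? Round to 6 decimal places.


P(A) = P(A|B1)*P(B1) + P(A|B2)*P(B2)
P(A|B1)*P(B1) = 0.468 * 0.149 = 0.069732
P(A|B2)*P(B2) = 0.665 * 0.851 = 0.565915
P(A) = 0.069732 + 0.565915 = 0.635647

0.635647


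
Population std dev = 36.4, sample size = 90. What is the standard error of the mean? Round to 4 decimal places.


SE = sigma / sqrt(n)
sqrt(90) ≈ 9.486833
SE = 36.4 / 9.486833 ≈ 3.836897

3.8369


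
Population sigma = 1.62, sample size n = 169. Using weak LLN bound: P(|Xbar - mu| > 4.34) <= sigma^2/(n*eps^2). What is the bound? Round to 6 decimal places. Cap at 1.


bound = min(1, sigma^2/(n*eps^2))
sigma^2 = 1.62^2 = 2.6244
n*eps^2 = 169 * 4.34^2 = 169 * 18.8356 = 3183.2164
sigma^2/(n*eps^2) = 2.6244 / 3183.2164 ≈ 0.00082445

0.000824


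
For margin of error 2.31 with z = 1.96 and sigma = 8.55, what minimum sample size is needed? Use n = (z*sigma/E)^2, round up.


z*sigma/E = 1.96 * 8.55 / 2.31 = 399/55 ≈ 7.254545
(z*sigma/E)^2 = 159201/3025 ≈ 52.628430
round up: n = 53

53


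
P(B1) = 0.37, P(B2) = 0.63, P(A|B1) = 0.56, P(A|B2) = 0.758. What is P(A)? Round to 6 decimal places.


P(A) = P(A|B1)*P(B1) + P(A|B2)*P(B2)
P(A|B1)*P(B1) = 0.56 * 0.37 = 0.2072
P(A|B2)*P(B2) = 0.758 * 0.63 = 0.47754
P(A) = 0.2072 + 0.47754 = 0.68474

0.684740


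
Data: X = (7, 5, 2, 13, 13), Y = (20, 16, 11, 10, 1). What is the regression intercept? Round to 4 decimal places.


a = ybar - b*xbar, where b = sum((xi-xbar)(yi-ybar)) / sum((xi-xbar)^2)
n = 5, xbar = 40/5 = 8, ybar = 58/5 = 11.6
Sxy = sum((xi-xbar)(yi-ybar)) = -79
Sxx = sum((xi-xbar)^2) = 96
b = Sxy / Sxx = -79/96 ≈ -0.822917
a = 11.6 - (-0.822917) * 8 = 1091/60 ≈ 18.183333

18.1833


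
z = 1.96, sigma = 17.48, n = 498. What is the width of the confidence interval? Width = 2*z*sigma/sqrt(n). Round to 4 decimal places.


width = 2*z*sigma/sqrt(n)
2*z*sigma = 2 * 1.96 * 17.48 = 68.5216
sqrt(498) ≈ 22.315914
width = 68.5216 / 22.315914 ≈ 3.070526

3.0705


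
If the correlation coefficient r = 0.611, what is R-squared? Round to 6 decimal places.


R^2 = r^2 = (0.611)^2 = 0.373321

0.373321


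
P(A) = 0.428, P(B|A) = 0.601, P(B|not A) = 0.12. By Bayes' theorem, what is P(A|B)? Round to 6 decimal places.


P(A|B) = P(B|A)*P(A) / P(B), P(B) = P(B|A)*P(A) + P(B|not A)*P(not A)
P(B|A)*P(A) = 0.601 * 0.428 = 0.257228
P(B|not A)*P(not A) = 0.12 * 0.572 = 0.06864
P(B) = 0.257228 + 0.06864 = 0.325868
P(A|B) = 0.257228 / 0.325868 ≈ 0.78936256

0.789363


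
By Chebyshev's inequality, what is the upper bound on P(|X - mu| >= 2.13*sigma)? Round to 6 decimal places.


P <= 1/k^2
k^2 = 2.13^2 = 4.5369
1/k^2 = 1 / 4.5369 ≈ 0.22041482

0.220415


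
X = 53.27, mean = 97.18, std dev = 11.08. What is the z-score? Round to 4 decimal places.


z = (X - mu) / sigma
X - mu = 53.27 - 97.18 = -43.91
z = -43.91 / 11.08 = -4391/1108 ≈ -3.962996

-3.9630


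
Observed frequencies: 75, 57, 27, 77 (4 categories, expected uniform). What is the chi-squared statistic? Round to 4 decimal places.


chi2 = sum((O-E)^2/E), E = total/4
total = 236, E = 236/4 = 59
(75 - 59)^2 / 59 = 256 / 59 = 256/59 ≈ 4.338983
(57 - 59)^2 / 59 = 4 / 59 = 4/59 ≈ 0.067797
(27 - 59)^2 / 59 = 1024 / 59 = 1024/59 ≈ 17.355932
(77 - 59)^2 / 59 = 324 / 59 = 324/59 ≈ 5.491525
chi2 = 1608/59 ≈ 27.254237

27.2542


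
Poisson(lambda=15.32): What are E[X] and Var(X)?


E[X] = Var(X) = lambda = 15.32

15.32, 15.32


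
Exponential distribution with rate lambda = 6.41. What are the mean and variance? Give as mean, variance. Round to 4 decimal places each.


mean = 1/lam, var = 1/lam^2
mean = 1 / 6.41 = 100/641 ≈ 0.156006
lam^2 = 6.41^2 = 41.0881
var = 1 / 41.0881 ≈ 0.024338

0.1560, 0.0243


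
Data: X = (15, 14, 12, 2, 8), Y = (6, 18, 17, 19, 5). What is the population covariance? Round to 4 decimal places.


Cov = (1/n)*sum((xi-xbar)(yi-ybar))
n = 5, xbar = 51/5 = 10.2, ybar = 65/5 = 13
sum((xi-xbar)(yi-ybar)) = -39
Cov = -39 / 5 = -7.8

-7.8000


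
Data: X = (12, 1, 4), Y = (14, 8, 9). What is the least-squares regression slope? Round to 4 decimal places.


b = sum((xi-xbar)(yi-ybar)) / sum((xi-xbar)^2)
n = 3, xbar = 17/3 ≈ 5.666667, ybar = 31/3 ≈ 10.333333
Sxy = sum((xi-xbar)(yi-ybar)) = 109/3 ≈ 36.333333
Sxx = sum((xi-xbar)^2) = 194/3 ≈ 64.666667
b = Sxy / Sxx = 109/194 ≈ 0.561856

0.5619


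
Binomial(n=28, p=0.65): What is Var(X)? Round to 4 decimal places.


Var = n*p*(1-p) = 28 * 0.65 * 0.35 = 6.37

6.3700


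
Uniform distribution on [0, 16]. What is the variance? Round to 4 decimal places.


Var = (b-a)^2 / 12
(b-a)^2 = (16 - 0)^2 = 256
Var = 256/12 ≈ 21.333333

21.3333


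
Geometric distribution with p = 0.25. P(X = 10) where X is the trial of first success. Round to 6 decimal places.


P = (1-p)^(k-1) * p
(1-p)^(k-1) = 0.75^9 ≈ 0.07508469
P = 0.07508469 * 0.25 ≈ 0.01877117

0.018771


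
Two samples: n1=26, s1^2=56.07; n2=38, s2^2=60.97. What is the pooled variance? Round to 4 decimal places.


sp^2 = ((n1-1)*s1^2 + (n2-1)*s2^2)/(n1+n2-2)
(n1-1)*s1^2 = 25 * 56.07 = 1401.75
(n2-1)*s2^2 = 37 * 60.97 = 2255.89
numerator = 1401.75 + 2255.89 = 3657.64
n1+n2-2 = 62
sp^2 = 3657.64 / 62 = 91441/1550 ≈ 58.994194

58.9942


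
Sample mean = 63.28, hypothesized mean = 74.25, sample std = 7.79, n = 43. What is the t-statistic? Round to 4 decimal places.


t = (xbar - mu0) / (s/sqrt(n))
xbar - mu0 = 63.28 - 74.25 = -10.97
sqrt(43) ≈ 6.55743852
s/sqrt(n) = 7.79 / 6.55743852 ≈ 1.18796386
t = -10.97 / 1.18796386 ≈ -9.234288

-9.2343


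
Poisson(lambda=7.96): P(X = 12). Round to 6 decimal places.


P = e^(-lam) * lam^k / k!
e^(-7.96) ≈ 0.0003491531
lam^k = 7.96^12 ≈ 64707826573.839469
k! = 12! = 479001600
P = 0.0003491531 * 64707826573.839469 / 479001600 ≈ 0.047167

0.047167


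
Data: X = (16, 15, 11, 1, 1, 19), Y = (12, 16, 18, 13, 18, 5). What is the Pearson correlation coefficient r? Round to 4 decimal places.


r = sum((xi-xbar)(yi-ybar)) / sqrt(sum((xi-xbar)^2) * sum((yi-ybar)^2))
n = 6, xbar = 63/6 = 10.5, ybar = 82/6 = 41/3 ≈ 13.666667
Sxy = sum((xi-xbar)(yi-ybar)) = -105
Sxx = sum((xi-xbar)^2) = 303.5
Syy = sum((yi-ybar)^2) = 364/3 ≈ 121.333333
sqrt(Sxx*Syy) ≈ 191.897542
r = Sxy / sqrt(Sxx*Syy) = -105 / 191.897542 ≈ -0.547167

-0.5472


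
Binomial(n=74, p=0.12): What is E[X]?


E[X] = n*p = 74 * 0.12 = 8.88

8.88


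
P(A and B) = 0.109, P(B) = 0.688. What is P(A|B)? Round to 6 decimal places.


P(A|B) = P(A and B) / P(B) = 0.109 / 0.688 = 109/688 ≈ 0.15843023

0.158430


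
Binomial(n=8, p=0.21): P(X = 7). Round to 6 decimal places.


P = C(n,k) * p^k * (1-p)^(n-k)
C(8,7) = 8
p^k = 0.21^7 ≈ 0.00001801089
(1-p)^(n-k) = 0.79^1 = 0.79
P = 8 * 0.00001801089 * 0.79 ≈ 0.000114

0.000114


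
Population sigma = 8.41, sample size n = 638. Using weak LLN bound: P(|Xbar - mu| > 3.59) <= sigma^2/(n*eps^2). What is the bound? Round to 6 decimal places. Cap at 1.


bound = min(1, sigma^2/(n*eps^2))
sigma^2 = 8.41^2 = 70.7281
n*eps^2 = 638 * 3.59^2 = 638 * 12.8881 = 8222.6078
sigma^2/(n*eps^2) = 70.7281 / 8222.6078 ≈ 0.00860166

0.008602


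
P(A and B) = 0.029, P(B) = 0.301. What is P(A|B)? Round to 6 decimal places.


P(A|B) = P(A and B) / P(B) = 0.029 / 0.301 = 29/301 ≈ 0.09634551

0.096346


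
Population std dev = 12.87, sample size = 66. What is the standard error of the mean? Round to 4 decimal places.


SE = sigma / sqrt(n)
sqrt(66) ≈ 8.124038
SE = 12.87 / 8.124038 ≈ 1.584187

1.5842


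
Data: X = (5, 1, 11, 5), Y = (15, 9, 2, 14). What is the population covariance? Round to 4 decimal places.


Cov = (1/n)*sum((xi-xbar)(yi-ybar))
n = 4, xbar = 22/4 = 5.5, ybar = 40/4 = 10
sum((xi-xbar)(yi-ybar)) = -44
Cov = -44 / 4 = -11

-11.0000


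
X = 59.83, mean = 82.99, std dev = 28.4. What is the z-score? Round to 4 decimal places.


z = (X - mu) / sigma
X - mu = 59.83 - 82.99 = -23.16
z = -23.16 / 28.4 = -579/710 ≈ -0.815493

-0.8155


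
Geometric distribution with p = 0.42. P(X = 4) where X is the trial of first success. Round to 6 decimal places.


P = (1-p)^(k-1) * p
(1-p)^(k-1) = 0.58^3 = 0.195112
P = 0.195112 * 0.42 = 0.08194704

0.081947


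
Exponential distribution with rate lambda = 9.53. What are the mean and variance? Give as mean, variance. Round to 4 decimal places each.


mean = 1/lam, var = 1/lam^2
mean = 1 / 9.53 = 100/953 ≈ 0.104932
lam^2 = 9.53^2 = 90.8209
var = 1 / 90.8209 ≈ 0.011011

0.1049, 0.0110


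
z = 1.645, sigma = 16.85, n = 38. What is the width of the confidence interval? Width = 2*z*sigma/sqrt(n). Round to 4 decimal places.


width = 2*z*sigma/sqrt(n)
2*z*sigma = 2 * 1.645 * 16.85 = 55.4365
sqrt(38) ≈ 6.164414
width = 55.4365 / 6.164414 ≈ 8.992988

8.9930


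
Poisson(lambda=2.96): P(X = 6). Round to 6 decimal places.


P = e^(-lam) * lam^k / k!
e^(-2.96) ≈ 0.05181892
lam^k = 2.96^6 ≈ 672.589784
k! = 6! = 720
P = 0.05181892 * 672.589784 / 720 ≈ 0.048407

0.048407


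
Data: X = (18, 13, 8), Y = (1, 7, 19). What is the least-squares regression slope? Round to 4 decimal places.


b = sum((xi-xbar)(yi-ybar)) / sum((xi-xbar)^2)
n = 3, xbar = 39/3 = 13, ybar = 27/3 = 9
Sxy = sum((xi-xbar)(yi-ybar)) = -90
Sxx = sum((xi-xbar)^2) = 50
b = Sxy / Sxx = -1.8

-1.8000


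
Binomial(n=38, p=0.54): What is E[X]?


E[X] = n*p = 38 * 0.54 = 20.52

20.52


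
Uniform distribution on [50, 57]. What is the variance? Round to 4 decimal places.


Var = (b-a)^2 / 12
(b-a)^2 = (57 - 50)^2 = 49
Var = 49/12 ≈ 4.083333

4.0833


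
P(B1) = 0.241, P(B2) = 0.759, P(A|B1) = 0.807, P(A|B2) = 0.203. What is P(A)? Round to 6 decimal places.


P(A) = P(A|B1)*P(B1) + P(A|B2)*P(B2)
P(A|B1)*P(B1) = 0.807 * 0.241 = 0.194487
P(A|B2)*P(B2) = 0.203 * 0.759 = 0.154077
P(A) = 0.194487 + 0.154077 = 0.348564

0.348564


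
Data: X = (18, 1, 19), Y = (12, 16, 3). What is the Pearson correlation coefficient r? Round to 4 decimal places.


r = sum((xi-xbar)(yi-ybar)) / sqrt(sum((xi-xbar)^2) * sum((yi-ybar)^2))
n = 3, xbar = 38/3 ≈ 12.666667, ybar = 31/3 ≈ 10.333333
Sxy = sum((xi-xbar)(yi-ybar)) = -311/3 ≈ -103.666667
Sxx = sum((xi-xbar)^2) = 614/3 ≈ 204.666667
Syy = sum((yi-ybar)^2) = 266/3 ≈ 88.666667
sqrt(Sxx*Syy) ≈ 134.711214
r = Sxy / sqrt(Sxx*Syy) = -103.666667 / 134.711214 ≈ -0.769547

-0.7695


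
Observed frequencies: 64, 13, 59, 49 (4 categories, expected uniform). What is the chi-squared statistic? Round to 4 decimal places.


chi2 = sum((O-E)^2/E), E = total/4
total = 185, E = 185/4 = 46.25
(64 - 46.25)^2 / 46.25 = 315.0625 / 46.25 = 5041/740 ≈ 6.812162
(13 - 46.25)^2 / 46.25 = 1105.5625 / 46.25 = 17689/740 ≈ 23.904054
(59 - 46.25)^2 / 46.25 = 162.5625 / 46.25 = 2601/740 ≈ 3.514865
(49 - 46.25)^2 / 46.25 = 7.5625 / 46.25 = 121/740 ≈ 0.163514
chi2 = 6363/185 ≈ 34.394595

34.3946


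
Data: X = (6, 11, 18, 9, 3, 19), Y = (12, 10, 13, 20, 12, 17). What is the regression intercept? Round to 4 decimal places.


a = ybar - b*xbar, where b = sum((xi-xbar)(yi-ybar)) / sum((xi-xbar)^2)
n = 6, xbar = 66/6 = 11, ybar = 84/6 = 14
Sxy = sum((xi-xbar)(yi-ybar)) = 31
Sxx = sum((xi-xbar)^2) = 206
b = Sxy / Sxx = 31/206 ≈ 0.150485
a = 14 - 0.150485 * 11 = 2543/206 ≈ 12.344660

12.3447


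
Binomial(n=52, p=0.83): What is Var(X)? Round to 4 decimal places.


Var = n*p*(1-p) = 52 * 0.83 * 0.17 = 7.3372

7.3372


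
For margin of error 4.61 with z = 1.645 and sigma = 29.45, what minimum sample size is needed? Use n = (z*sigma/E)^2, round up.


z*sigma/E = 1.645 * 29.45 / 4.61 ≈ 10.508731
(z*sigma/E)^2 ≈ 110.433428
round up: n = 111

111


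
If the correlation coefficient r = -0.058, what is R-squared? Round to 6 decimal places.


R^2 = r^2 = (-0.058)^2 = 0.003364

0.003364


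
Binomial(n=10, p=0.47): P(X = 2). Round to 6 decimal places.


P = C(n,k) * p^k * (1-p)^(n-k)
C(10,2) = 45
p^k = 0.47^2 = 0.2209
(1-p)^(n-k) = 0.53^8 ≈ 0.006225969
P = 45 * 0.2209 * 0.006225969 ≈ 0.061889

0.061889


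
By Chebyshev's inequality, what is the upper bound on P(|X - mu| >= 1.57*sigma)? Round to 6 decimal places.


P <= 1/k^2
k^2 = 1.57^2 = 2.4649
1/k^2 = 1 / 2.4649 ≈ 0.40569597

0.405696


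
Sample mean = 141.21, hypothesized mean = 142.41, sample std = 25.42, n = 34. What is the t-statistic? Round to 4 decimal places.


t = (xbar - mu0) / (s/sqrt(n))
xbar - mu0 = 141.21 - 142.41 = -1.2
sqrt(34) ≈ 5.83095189
s/sqrt(n) = 25.42 / 5.83095189 ≈ 4.35949403
t = -1.2 / 4.35949403 ≈ -0.275261

-0.2753


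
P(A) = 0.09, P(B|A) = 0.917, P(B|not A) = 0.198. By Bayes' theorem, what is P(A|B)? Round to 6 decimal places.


P(A|B) = P(B|A)*P(A) / P(B), P(B) = P(B|A)*P(A) + P(B|not A)*P(not A)
P(B|A)*P(A) = 0.917 * 0.09 = 0.08253
P(B|not A)*P(not A) = 0.198 * 0.91 = 0.18018
P(B) = 0.08253 + 0.18018 = 0.26271
P(A|B) = 0.08253 / 0.26271 = 131/417 ≈ 0.31414868

0.314149


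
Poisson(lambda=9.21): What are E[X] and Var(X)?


E[X] = Var(X) = lambda = 9.21

9.21, 9.21


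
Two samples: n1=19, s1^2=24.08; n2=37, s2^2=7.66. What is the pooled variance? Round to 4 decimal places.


sp^2 = ((n1-1)*s1^2 + (n2-1)*s2^2)/(n1+n2-2)
(n1-1)*s1^2 = 18 * 24.08 = 433.44
(n2-1)*s2^2 = 36 * 7.66 = 275.76
numerator = 433.44 + 275.76 = 709.2
n1+n2-2 = 54
sp^2 = 709.2 / 54 = 197/15 ≈ 13.133333

13.1333


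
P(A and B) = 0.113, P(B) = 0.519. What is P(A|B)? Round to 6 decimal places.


P(A|B) = P(A and B) / P(B) = 0.113 / 0.519 = 113/519 ≈ 0.21772640

0.217726


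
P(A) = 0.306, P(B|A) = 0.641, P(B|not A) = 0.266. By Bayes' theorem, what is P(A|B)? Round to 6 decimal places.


P(A|B) = P(B|A)*P(A) / P(B), P(B) = P(B|A)*P(A) + P(B|not A)*P(not A)
P(B|A)*P(A) = 0.641 * 0.306 = 0.196146
P(B|not A)*P(not A) = 0.266 * 0.694 = 0.184604
P(B) = 0.196146 + 0.184604 = 0.38075
P(A|B) = 0.196146 / 0.38075 ≈ 0.51515693

0.515157


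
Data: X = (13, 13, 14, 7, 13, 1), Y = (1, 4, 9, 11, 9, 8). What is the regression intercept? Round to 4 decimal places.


a = ybar - b*xbar, where b = sum((xi-xbar)(yi-ybar)) / sum((xi-xbar)^2)
n = 6, xbar = 61/6 ≈ 10.166667, ybar = 42/6 = 7
Sxy = sum((xi-xbar)(yi-ybar)) = -34
Sxx = sum((xi-xbar)^2) = 797/6 ≈ 132.833333
b = Sxy / Sxx = -204/797 ≈ -0.255960
a = 7 - (-0.255960) * 10.166667 = 7653/797 ≈ 9.602258

9.6023
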